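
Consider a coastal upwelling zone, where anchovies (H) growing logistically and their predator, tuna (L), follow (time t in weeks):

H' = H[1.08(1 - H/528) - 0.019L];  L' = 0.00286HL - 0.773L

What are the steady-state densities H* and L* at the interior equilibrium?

H* ≈ 270, L* ≈ 27.7

From dL/dt = 0 with L > 0: 0.00286H* = 0.773, so H* = 270.
Substitute into dH/dt = 0: 1.08(1 - 270/528) = 0.019L*.
The bracket is 0.488, giving L* = 0.527/0.019 = 27.7.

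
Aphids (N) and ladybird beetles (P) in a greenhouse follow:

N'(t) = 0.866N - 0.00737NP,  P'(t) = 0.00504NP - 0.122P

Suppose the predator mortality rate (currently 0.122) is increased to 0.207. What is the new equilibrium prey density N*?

At the interior fixed point, setting dP/dt = 0 with P > 0 fixes N* = (predator death rate)/(NP coefficient) — independent of the other coefficients.
With the change, N* = 0.207/0.00504 = 41.1; it rises from 24.2.

N* ≈ 41.1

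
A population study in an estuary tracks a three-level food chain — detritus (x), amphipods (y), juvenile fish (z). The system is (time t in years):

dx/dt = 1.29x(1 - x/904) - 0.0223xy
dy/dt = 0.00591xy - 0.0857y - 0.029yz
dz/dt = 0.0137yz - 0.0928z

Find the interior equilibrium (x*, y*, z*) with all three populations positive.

From dz/dt = 0: 0.0137y* = 0.0928, so y* = 6.77.
From dx/dt = 0: 1.29(1 - x*/904) = 0.0223·6.77, giving x* = 904·(1 - 0.117) = 798.
From dy/dt = 0: 0.00591·798 - 0.0857 = 0.029z*, so z* = 4.63/0.029 = 160.

x* ≈ 798, y* ≈ 6.77, z* ≈ 160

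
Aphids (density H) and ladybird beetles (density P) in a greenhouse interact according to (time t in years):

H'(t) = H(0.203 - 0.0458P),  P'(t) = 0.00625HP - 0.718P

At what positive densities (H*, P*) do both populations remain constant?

H* ≈ 115, P* ≈ 4.43

Set dP/dt = 0 with P > 0: 0.00625H - 0.718 = 0, so H* = 0.718/0.00625 = 115.
Set dH/dt = 0 with H > 0: 0.203 - 0.0458P = 0, so P* = 0.203/0.0458 = 4.43.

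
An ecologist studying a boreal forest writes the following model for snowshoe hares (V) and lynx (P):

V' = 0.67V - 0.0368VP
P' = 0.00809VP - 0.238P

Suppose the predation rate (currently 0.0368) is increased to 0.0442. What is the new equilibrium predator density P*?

At the interior fixed point, setting dV/dt = 0 with V > 0 fixes P* = (prey growth rate)/(VP coefficient) — independent of the other coefficients.
With the change, P* = 0.67/0.0442 = 15.2; it falls from 18.2.

P* ≈ 15.2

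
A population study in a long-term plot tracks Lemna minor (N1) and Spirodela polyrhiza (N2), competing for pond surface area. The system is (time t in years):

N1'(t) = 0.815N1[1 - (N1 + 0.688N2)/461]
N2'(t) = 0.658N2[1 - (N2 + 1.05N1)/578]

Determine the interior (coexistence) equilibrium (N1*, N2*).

N1* ≈ 228, N2* ≈ 338

Setting both brackets to zero gives the nullclines N1 + 0.688N2 = 461 and 1.05N1 + N2 = 578.
Substituting N2 = 578 - 1.05N1 into the first: N1(1 - 0.688·1.05) = 461 - 0.688·578.
So N1* = 63.3/0.278 = 228, and then N2* = 578 - 1.05·228 = 338.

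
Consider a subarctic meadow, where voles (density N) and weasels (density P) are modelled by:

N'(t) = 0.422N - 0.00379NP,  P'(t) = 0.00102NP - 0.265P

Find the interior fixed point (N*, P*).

Set dP/dt = 0 with P > 0: 0.00102N - 0.265 = 0, so N* = 0.265/0.00102 = 260.
Set dN/dt = 0 with N > 0: 0.422 - 0.00379P = 0, so P* = 0.422/0.00379 = 111.

N* ≈ 260, P* ≈ 111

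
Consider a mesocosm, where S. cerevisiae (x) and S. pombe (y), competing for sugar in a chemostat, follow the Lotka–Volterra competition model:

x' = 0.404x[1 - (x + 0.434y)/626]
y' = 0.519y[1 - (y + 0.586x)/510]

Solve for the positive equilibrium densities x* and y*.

Setting both brackets to zero gives the nullclines x + 0.434y = 626 and 0.586x + y = 510.
Substituting y = 510 - 0.586x into the first: x(1 - 0.434·0.586) = 626 - 0.434·510.
So x* = 405/0.746 = 543, and then y* = 510 - 0.586·543 = 192.

x* ≈ 543, y* ≈ 192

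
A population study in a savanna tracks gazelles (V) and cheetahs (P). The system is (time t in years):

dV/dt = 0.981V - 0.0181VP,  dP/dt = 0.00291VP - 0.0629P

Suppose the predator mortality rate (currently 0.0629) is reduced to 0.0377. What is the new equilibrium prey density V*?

V* ≈ 13

At the interior fixed point, setting dP/dt = 0 with P > 0 fixes V* = (predator death rate)/(VP coefficient) — independent of the other coefficients.
With the change, V* = 0.0377/0.00291 = 13; it falls from 21.6.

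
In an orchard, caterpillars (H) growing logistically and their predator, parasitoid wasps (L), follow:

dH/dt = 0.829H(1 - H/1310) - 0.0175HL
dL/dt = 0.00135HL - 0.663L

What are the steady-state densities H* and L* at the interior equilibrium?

From dL/dt = 0 with L > 0: 0.00135H* = 0.663, so H* = 491.
Substitute into dH/dt = 0: 0.829(1 - 491/1310) = 0.0175L*.
The bracket is 0.625, giving L* = 0.518/0.0175 = 29.6.

H* ≈ 491, L* ≈ 29.6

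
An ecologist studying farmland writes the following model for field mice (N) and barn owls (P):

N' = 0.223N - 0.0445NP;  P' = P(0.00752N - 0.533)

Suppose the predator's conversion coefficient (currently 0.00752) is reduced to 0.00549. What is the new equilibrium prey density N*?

N* ≈ 97.1

At the interior fixed point, setting dP/dt = 0 with P > 0 fixes N* = (predator death rate)/(NP coefficient) — independent of the other coefficients.
With the change, N* = 0.533/0.00549 = 97.1; it rises from 70.9.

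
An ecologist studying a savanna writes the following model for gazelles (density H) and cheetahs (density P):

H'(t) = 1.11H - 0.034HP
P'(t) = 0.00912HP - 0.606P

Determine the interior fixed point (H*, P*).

Set dP/dt = 0 with P > 0: 0.00912H - 0.606 = 0, so H* = 0.606/0.00912 = 66.4.
Set dH/dt = 0 with H > 0: 1.11 - 0.034P = 0, so P* = 1.11/0.034 = 32.6.

H* ≈ 66.4, P* ≈ 32.6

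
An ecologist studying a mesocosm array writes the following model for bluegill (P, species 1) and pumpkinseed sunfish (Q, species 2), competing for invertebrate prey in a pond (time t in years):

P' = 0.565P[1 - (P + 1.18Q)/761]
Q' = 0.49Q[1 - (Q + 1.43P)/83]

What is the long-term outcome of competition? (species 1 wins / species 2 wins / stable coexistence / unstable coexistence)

Compare the nullcline intercepts: K1/α12 = 761/1.18 = 645 > K2 = 83; K2/α21 = 83/1.43 = 58 < K1 = 761.
Since the inequalities point opposite ways, species 1 can invade but species 2 cannot.

species 1 excludes species 2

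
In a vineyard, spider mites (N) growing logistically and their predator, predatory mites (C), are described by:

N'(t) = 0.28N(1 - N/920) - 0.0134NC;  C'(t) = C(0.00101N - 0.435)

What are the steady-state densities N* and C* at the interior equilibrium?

N* ≈ 431, C* ≈ 11.1

From dC/dt = 0 with C > 0: 0.00101N* = 0.435, so N* = 431.
Substitute into dN/dt = 0: 0.28(1 - 431/920) = 0.0134C*.
The bracket is 0.532, giving C* = 0.149/0.0134 = 11.1.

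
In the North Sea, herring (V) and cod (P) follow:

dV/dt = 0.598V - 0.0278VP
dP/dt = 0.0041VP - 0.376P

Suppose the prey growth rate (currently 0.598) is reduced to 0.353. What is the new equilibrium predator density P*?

At the interior fixed point, setting dV/dt = 0 with V > 0 fixes P* = (prey growth rate)/(VP coefficient) — independent of the other coefficients.
With the change, P* = 0.353/0.0278 = 12.7; it falls from 21.5.

P* ≈ 12.7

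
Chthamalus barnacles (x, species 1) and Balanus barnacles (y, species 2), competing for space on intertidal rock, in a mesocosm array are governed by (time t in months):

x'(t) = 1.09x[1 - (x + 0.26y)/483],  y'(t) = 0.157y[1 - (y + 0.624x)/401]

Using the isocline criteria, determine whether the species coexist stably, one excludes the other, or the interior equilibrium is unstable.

stable coexistence

Compare the nullcline intercepts: K1/α12 = 483/0.26 = 1860 > K2 = 401; K2/α21 = 401/0.624 = 643 > K1 = 483.
Since both inequalities hold, each species can invade when rare, so the interior equilibrium is stable.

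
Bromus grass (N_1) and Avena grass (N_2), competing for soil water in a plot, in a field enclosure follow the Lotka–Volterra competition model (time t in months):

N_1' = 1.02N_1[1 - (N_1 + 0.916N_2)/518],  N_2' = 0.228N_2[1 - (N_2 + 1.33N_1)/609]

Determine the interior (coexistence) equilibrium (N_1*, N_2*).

N_1* ≈ 183, N_2* ≈ 366

Setting both brackets to zero gives the nullclines N_1 + 0.916N_2 = 518 and 1.33N_1 + N_2 = 609.
Substituting N_2 = 609 - 1.33N_1 into the first: N_1(1 - 0.916·1.33) = 518 - 0.916·609.
So N_1* = -39.8/-0.218 = 183, and then N_2* = 609 - 1.33·183 = 366.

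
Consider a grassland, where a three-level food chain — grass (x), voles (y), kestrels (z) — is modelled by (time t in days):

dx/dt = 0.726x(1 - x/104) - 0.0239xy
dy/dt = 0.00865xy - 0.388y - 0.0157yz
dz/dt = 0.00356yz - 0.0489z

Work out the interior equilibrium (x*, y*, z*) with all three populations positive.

From dz/dt = 0: 0.00356y* = 0.0489, so y* = 13.7.
From dx/dt = 0: 0.726(1 - x*/104) = 0.0239·13.7, giving x* = 104·(1 - 0.452) = 57.
From dy/dt = 0: 0.00865·57 - 0.388 = 0.0157z*, so z* = 0.105/0.0157 = 6.68.

x* ≈ 57, y* ≈ 13.7, z* ≈ 6.68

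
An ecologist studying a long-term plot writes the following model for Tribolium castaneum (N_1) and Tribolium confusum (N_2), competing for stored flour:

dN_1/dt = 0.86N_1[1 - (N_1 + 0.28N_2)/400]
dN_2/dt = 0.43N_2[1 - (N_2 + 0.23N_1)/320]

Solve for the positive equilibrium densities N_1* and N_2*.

Setting both brackets to zero gives the nullclines N_1 + 0.28N_2 = 400 and 0.23N_1 + N_2 = 320.
Substituting N_2 = 320 - 0.23N_1 into the first: N_1(1 - 0.28·0.23) = 400 - 0.28·320.
So N_1* = 310/0.936 = 332, and then N_2* = 320 - 0.23·332 = 244.

N_1* ≈ 332, N_2* ≈ 244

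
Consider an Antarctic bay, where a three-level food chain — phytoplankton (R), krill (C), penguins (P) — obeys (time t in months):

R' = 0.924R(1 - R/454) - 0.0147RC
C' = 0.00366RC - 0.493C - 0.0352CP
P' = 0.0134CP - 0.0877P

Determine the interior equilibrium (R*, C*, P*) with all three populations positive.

R* ≈ 407, C* ≈ 6.54, P* ≈ 28.3

From dP/dt = 0: 0.0134C* = 0.0877, so C* = 6.54.
From dR/dt = 0: 0.924(1 - R*/454) = 0.0147·6.54, giving R* = 454·(1 - 0.104) = 407.
From dC/dt = 0: 0.00366·407 - 0.493 = 0.0352P*, so P* = 0.996/0.0352 = 28.3.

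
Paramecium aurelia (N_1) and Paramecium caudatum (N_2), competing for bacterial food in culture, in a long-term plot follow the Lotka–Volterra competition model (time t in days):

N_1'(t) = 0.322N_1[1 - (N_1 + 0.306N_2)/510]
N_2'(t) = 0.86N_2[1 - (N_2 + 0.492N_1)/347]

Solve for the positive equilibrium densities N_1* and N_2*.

N_1* ≈ 475, N_2* ≈ 113

Setting both brackets to zero gives the nullclines N_1 + 0.306N_2 = 510 and 0.492N_1 + N_2 = 347.
Substituting N_2 = 347 - 0.492N_1 into the first: N_1(1 - 0.306·0.492) = 510 - 0.306·347.
So N_1* = 404/0.849 = 475, and then N_2* = 347 - 0.492·475 = 113.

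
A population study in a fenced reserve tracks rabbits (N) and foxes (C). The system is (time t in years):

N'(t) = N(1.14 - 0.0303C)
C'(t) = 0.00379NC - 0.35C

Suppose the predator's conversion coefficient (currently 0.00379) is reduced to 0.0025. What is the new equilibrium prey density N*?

At the interior fixed point, setting dC/dt = 0 with C > 0 fixes N* = (predator death rate)/(NC coefficient) — independent of the other coefficients.
With the change, N* = 0.35/0.0025 = 140; it rises from 92.3.

N* ≈ 140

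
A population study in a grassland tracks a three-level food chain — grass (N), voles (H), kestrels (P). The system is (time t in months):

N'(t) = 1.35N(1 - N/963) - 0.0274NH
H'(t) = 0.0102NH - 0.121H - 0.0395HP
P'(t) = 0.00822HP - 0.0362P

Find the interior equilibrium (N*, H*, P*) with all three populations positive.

N* ≈ 877, H* ≈ 4.4, P* ≈ 223

From dP/dt = 0: 0.00822H* = 0.0362, so H* = 4.4.
From dN/dt = 0: 1.35(1 - N*/963) = 0.0274·4.4, giving N* = 963·(1 - 0.0894) = 877.
From dH/dt = 0: 0.0102·877 - 0.121 = 0.0395P*, so P* = 8.82/0.0395 = 223.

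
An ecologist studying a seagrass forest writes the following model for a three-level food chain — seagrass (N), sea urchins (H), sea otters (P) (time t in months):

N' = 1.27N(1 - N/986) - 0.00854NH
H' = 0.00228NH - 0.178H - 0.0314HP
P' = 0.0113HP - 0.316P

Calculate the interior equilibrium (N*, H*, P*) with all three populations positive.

N* ≈ 801, H* ≈ 28, P* ≈ 52.5

From dP/dt = 0: 0.0113H* = 0.316, so H* = 28.
From dN/dt = 0: 1.27(1 - N*/986) = 0.00854·28, giving N* = 986·(1 - 0.188) = 801.
From dH/dt = 0: 0.00228·801 - 0.178 = 0.0314P*, so P* = 1.65/0.0314 = 52.5.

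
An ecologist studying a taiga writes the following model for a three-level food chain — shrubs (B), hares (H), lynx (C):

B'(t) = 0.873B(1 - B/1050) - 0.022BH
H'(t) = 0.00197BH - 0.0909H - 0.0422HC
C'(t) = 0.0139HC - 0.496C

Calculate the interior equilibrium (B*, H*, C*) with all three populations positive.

B* ≈ 106, H* ≈ 35.7, C* ≈ 2.78

From dC/dt = 0: 0.0139H* = 0.496, so H* = 35.7.
From dB/dt = 0: 0.873(1 - B*/1050) = 0.022·35.7, giving B* = 1050·(1 - 0.899) = 106.
From dH/dt = 0: 0.00197·106 - 0.0909 = 0.0422C*, so C* = 0.118/0.0422 = 2.78.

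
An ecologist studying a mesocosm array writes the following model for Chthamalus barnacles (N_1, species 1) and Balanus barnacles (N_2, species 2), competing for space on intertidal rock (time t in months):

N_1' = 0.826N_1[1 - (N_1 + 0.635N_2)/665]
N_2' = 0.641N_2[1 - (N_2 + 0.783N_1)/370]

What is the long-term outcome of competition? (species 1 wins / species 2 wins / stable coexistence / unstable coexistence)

species 1 excludes species 2

Compare the nullcline intercepts: K1/α12 = 665/0.635 = 1050 > K2 = 370; K2/α21 = 370/0.783 = 473 < K1 = 665.
Since the inequalities point opposite ways, species 1 can invade but species 2 cannot.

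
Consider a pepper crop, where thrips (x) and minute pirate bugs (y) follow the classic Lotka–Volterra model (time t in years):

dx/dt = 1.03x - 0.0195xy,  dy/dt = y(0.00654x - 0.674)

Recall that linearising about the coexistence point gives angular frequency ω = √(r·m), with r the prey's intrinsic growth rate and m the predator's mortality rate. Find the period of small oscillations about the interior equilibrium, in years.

T ≈ 7.54 years

Here r = 1.03 and m = 0.674, so r·m = 0.694.
ω = √0.694 = 0.833 per year, hence T = 2π/ω ≈ 7.54 years.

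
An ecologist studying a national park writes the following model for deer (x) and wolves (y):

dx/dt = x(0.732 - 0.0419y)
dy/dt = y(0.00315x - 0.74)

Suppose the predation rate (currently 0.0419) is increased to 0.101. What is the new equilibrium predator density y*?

y* ≈ 7.25

At the interior fixed point, setting dx/dt = 0 with x > 0 fixes y* = (prey growth rate)/(xy coefficient) — independent of the other coefficients.
With the change, y* = 0.732/0.101 = 7.25; it falls from 17.5.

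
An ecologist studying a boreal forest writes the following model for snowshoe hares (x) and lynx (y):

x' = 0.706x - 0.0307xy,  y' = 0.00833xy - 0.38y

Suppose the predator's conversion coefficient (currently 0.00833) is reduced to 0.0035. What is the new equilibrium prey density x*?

x* ≈ 109

At the interior fixed point, setting dy/dt = 0 with y > 0 fixes x* = (predator death rate)/(xy coefficient) — independent of the other coefficients.
With the change, x* = 0.38/0.0035 = 109; it rises from 45.6.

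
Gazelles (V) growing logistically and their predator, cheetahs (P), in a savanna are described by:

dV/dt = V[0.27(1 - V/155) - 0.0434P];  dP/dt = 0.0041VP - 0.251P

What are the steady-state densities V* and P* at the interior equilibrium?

V* ≈ 61.2, P* ≈ 3.76

From dP/dt = 0 with P > 0: 0.0041V* = 0.251, so V* = 61.2.
Substitute into dV/dt = 0: 0.27(1 - 61.2/155) = 0.0434P*.
The bracket is 0.605, giving P* = 0.163/0.0434 = 3.76.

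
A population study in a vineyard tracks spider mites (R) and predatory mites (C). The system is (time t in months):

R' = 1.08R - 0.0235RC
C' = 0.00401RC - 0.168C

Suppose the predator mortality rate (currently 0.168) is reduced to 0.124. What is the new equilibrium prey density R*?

At the interior fixed point, setting dC/dt = 0 with C > 0 fixes R* = (predator death rate)/(RC coefficient) — independent of the other coefficients.
With the change, R* = 0.124/0.00401 = 30.9; it falls from 41.9.

R* ≈ 30.9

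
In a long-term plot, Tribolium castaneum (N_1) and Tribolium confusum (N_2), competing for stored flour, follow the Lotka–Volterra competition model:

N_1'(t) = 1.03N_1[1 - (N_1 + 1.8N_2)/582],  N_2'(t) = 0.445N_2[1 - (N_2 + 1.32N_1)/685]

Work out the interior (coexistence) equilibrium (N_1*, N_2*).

N_1* ≈ 473, N_2* ≈ 60.5

Setting both brackets to zero gives the nullclines N_1 + 1.8N_2 = 582 and 1.32N_1 + N_2 = 685.
Substituting N_2 = 685 - 1.32N_1 into the first: N_1(1 - 1.8·1.32) = 582 - 1.8·685.
So N_1* = -651/-1.38 = 473, and then N_2* = 685 - 1.32·473 = 60.5.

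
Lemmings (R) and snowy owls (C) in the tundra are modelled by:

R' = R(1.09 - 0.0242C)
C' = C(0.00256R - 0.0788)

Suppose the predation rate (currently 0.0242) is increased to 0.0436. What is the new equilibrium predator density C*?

At the interior fixed point, setting dR/dt = 0 with R > 0 fixes C* = (prey growth rate)/(RC coefficient) — independent of the other coefficients.
With the change, C* = 1.09/0.0436 = 25; it falls from 45.

C* ≈ 25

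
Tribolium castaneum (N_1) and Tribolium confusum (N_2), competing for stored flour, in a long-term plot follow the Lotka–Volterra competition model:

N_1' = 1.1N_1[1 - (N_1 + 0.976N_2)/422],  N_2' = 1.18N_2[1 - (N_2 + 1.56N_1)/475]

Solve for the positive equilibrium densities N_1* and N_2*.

Setting both brackets to zero gives the nullclines N_1 + 0.976N_2 = 422 and 1.56N_1 + N_2 = 475.
Substituting N_2 = 475 - 1.56N_1 into the first: N_1(1 - 0.976·1.56) = 422 - 0.976·475.
So N_1* = -41.6/-0.523 = 79.6, and then N_2* = 475 - 1.56·79.6 = 351.

N_1* ≈ 79.6, N_2* ≈ 351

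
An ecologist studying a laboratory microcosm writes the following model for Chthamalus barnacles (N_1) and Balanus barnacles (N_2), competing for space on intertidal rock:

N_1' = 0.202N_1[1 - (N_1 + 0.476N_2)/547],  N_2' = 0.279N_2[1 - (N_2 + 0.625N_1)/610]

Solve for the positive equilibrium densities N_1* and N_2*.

Setting both brackets to zero gives the nullclines N_1 + 0.476N_2 = 547 and 0.625N_1 + N_2 = 610.
Substituting N_2 = 610 - 0.625N_1 into the first: N_1(1 - 0.476·0.625) = 547 - 0.476·610.
So N_1* = 257/0.703 = 365, and then N_2* = 610 - 0.625·365 = 382.

N_1* ≈ 365, N_2* ≈ 382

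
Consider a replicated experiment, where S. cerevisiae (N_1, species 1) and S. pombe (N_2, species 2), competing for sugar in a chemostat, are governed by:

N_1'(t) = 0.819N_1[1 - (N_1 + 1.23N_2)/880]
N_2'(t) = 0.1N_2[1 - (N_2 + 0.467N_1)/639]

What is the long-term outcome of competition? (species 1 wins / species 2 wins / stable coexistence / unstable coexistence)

Compare the nullcline intercepts: K1/α12 = 880/1.23 = 715 > K2 = 639; K2/α21 = 639/0.467 = 1370 > K1 = 880.
Since both inequalities hold, each species can invade when rare, so the interior equilibrium is stable.

stable coexistence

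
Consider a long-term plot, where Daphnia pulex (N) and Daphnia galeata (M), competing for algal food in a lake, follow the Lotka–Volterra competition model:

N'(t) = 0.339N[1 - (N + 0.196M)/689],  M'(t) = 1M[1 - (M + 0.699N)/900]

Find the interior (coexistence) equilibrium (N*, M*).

N* ≈ 594, M* ≈ 485

Setting both brackets to zero gives the nullclines N + 0.196M = 689 and 0.699N + M = 900.
Substituting M = 900 - 0.699N into the first: N(1 - 0.196·0.699) = 689 - 0.196·900.
So N* = 513/0.863 = 594, and then M* = 900 - 0.699·594 = 485.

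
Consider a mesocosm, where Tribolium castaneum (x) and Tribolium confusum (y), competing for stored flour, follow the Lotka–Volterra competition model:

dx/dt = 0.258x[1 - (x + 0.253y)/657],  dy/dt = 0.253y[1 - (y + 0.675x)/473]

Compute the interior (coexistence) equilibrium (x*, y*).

x* ≈ 648, y* ≈ 35.6

Setting both brackets to zero gives the nullclines x + 0.253y = 657 and 0.675x + y = 473.
Substituting y = 473 - 0.675x into the first: x(1 - 0.253·0.675) = 657 - 0.253·473.
So x* = 537/0.829 = 648, and then y* = 473 - 0.675·648 = 35.6.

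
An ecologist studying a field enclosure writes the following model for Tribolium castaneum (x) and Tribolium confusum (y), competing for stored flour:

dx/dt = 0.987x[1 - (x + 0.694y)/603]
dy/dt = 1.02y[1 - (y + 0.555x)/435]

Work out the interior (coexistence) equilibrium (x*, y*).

x* ≈ 490, y* ≈ 163

Setting both brackets to zero gives the nullclines x + 0.694y = 603 and 0.555x + y = 435.
Substituting y = 435 - 0.555x into the first: x(1 - 0.694·0.555) = 603 - 0.694·435.
So x* = 301/0.615 = 490, and then y* = 435 - 0.555·490 = 163.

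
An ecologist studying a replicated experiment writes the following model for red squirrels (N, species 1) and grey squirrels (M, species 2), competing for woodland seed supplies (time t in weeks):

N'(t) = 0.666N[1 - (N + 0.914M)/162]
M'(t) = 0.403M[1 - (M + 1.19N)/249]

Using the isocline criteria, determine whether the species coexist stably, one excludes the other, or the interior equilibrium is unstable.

Compare the nullcline intercepts: K1/α12 = 162/0.914 = 177 < K2 = 249; K2/α21 = 249/1.19 = 209 > K1 = 162.
Since the inequalities point opposite ways, species 2 can invade but species 1 cannot.

species 2 excludes species 1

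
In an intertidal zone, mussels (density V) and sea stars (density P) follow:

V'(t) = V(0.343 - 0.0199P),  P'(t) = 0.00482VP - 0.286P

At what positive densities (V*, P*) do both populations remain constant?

V* ≈ 59.3, P* ≈ 17.2

Set dP/dt = 0 with P > 0: 0.00482V - 0.286 = 0, so V* = 0.286/0.00482 = 59.3.
Set dV/dt = 0 with V > 0: 0.343 - 0.0199P = 0, so P* = 0.343/0.0199 = 17.2.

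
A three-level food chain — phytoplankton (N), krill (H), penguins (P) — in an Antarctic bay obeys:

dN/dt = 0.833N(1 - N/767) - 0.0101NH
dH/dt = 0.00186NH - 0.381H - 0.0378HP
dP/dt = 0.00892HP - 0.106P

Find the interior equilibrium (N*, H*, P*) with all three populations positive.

N* ≈ 656, H* ≈ 11.9, P* ≈ 22.2

From dP/dt = 0: 0.00892H* = 0.106, so H* = 11.9.
From dN/dt = 0: 0.833(1 - N*/767) = 0.0101·11.9, giving N* = 767·(1 - 0.144) = 656.
From dH/dt = 0: 0.00186·656 - 0.381 = 0.0378P*, so P* = 0.84/0.0378 = 22.2.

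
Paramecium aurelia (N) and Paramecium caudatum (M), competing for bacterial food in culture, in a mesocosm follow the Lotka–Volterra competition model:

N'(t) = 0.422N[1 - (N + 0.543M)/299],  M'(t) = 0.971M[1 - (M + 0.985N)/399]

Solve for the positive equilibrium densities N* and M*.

N* ≈ 177, M* ≈ 225

Setting both brackets to zero gives the nullclines N + 0.543M = 299 and 0.985N + M = 399.
Substituting M = 399 - 0.985N into the first: N(1 - 0.543·0.985) = 299 - 0.543·399.
So N* = 82.3/0.465 = 177, and then M* = 399 - 0.985·177 = 225.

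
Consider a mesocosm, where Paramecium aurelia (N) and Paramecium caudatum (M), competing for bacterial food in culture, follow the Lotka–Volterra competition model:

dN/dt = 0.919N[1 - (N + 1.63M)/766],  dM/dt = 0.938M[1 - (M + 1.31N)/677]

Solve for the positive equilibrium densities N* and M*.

N* ≈ 297, M* ≈ 288

Setting both brackets to zero gives the nullclines N + 1.63M = 766 and 1.31N + M = 677.
Substituting M = 677 - 1.31N into the first: N(1 - 1.63·1.31) = 766 - 1.63·677.
So N* = -338/-1.14 = 297, and then M* = 677 - 1.31·297 = 288.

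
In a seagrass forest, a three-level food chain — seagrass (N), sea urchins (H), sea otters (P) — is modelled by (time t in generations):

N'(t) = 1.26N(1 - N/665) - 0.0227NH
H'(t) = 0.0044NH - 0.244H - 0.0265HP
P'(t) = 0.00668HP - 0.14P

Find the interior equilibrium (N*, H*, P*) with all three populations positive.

From dP/dt = 0: 0.00668H* = 0.14, so H* = 21.
From dN/dt = 0: 1.26(1 - N*/665) = 0.0227·21, giving N* = 665·(1 - 0.378) = 414.
From dH/dt = 0: 0.0044·414 - 0.244 = 0.0265P*, so P* = 1.58/0.0265 = 59.5.

N* ≈ 414, H* ≈ 21, P* ≈ 59.5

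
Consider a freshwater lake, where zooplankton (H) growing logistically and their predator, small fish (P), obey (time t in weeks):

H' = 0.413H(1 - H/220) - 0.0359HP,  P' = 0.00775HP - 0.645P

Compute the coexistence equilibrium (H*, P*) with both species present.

From dP/dt = 0 with P > 0: 0.00775H* = 0.645, so H* = 83.2.
Substitute into dH/dt = 0: 0.413(1 - 83.2/220) = 0.0359P*.
The bracket is 0.622, giving P* = 0.257/0.0359 = 7.15.

H* ≈ 83.2, P* ≈ 7.15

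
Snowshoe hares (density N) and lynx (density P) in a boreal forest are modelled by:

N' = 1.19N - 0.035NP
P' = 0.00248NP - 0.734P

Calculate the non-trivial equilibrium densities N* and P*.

Set dP/dt = 0 with P > 0: 0.00248N - 0.734 = 0, so N* = 0.734/0.00248 = 296.
Set dN/dt = 0 with N > 0: 1.19 - 0.035P = 0, so P* = 1.19/0.035 = 34.

N* ≈ 296, P* ≈ 34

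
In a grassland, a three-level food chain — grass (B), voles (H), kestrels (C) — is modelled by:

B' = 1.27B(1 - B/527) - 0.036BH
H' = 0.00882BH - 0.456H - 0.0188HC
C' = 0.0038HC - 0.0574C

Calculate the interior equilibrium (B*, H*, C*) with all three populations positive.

B* ≈ 301, H* ≈ 15.1, C* ≈ 117

From dC/dt = 0: 0.0038H* = 0.0574, so H* = 15.1.
From dB/dt = 0: 1.27(1 - B*/527) = 0.036·15.1, giving B* = 527·(1 - 0.428) = 301.
From dH/dt = 0: 0.00882·301 - 0.456 = 0.0188C*, so C* = 2.2/0.0188 = 117.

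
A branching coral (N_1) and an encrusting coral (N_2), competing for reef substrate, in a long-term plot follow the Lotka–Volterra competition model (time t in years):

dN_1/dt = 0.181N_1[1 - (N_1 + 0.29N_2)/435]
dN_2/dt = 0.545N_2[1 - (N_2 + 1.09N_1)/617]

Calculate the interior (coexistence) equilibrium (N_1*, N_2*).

Setting both brackets to zero gives the nullclines N_1 + 0.29N_2 = 435 and 1.09N_1 + N_2 = 617.
Substituting N_2 = 617 - 1.09N_1 into the first: N_1(1 - 0.29·1.09) = 435 - 0.29·617.
So N_1* = 256/0.684 = 374, and then N_2* = 617 - 1.09·374 = 209.

N_1* ≈ 374, N_2* ≈ 209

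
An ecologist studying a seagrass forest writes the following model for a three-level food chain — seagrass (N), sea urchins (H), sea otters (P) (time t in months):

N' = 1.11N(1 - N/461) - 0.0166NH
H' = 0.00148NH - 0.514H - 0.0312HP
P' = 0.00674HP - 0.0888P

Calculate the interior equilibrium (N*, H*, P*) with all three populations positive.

N* ≈ 370, H* ≈ 13.2, P* ≈ 1.08

From dP/dt = 0: 0.00674H* = 0.0888, so H* = 13.2.
From dN/dt = 0: 1.11(1 - N*/461) = 0.0166·13.2, giving N* = 461·(1 - 0.197) = 370.
From dH/dt = 0: 0.00148·370 - 0.514 = 0.0312P*, so P* = 0.0338/0.0312 = 1.08.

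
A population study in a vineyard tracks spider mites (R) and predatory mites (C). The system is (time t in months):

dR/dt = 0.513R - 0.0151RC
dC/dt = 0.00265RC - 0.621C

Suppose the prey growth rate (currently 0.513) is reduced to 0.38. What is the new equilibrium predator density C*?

At the interior fixed point, setting dR/dt = 0 with R > 0 fixes C* = (prey growth rate)/(RC coefficient) — independent of the other coefficients.
With the change, C* = 0.38/0.0151 = 25.2; it falls from 34.

C* ≈ 25.2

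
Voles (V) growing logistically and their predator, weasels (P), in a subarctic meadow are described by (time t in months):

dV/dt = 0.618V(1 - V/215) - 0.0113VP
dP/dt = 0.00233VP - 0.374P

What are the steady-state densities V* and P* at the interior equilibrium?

From dP/dt = 0 with P > 0: 0.00233V* = 0.374, so V* = 161.
Substitute into dV/dt = 0: 0.618(1 - 161/215) = 0.0113P*.
The bracket is 0.253, giving P* = 0.157/0.0113 = 13.9.

V* ≈ 161, P* ≈ 13.9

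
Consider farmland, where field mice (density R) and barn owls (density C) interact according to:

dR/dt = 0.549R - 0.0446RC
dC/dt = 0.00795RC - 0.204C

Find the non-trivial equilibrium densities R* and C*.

R* ≈ 25.7, C* ≈ 12.3

Set dC/dt = 0 with C > 0: 0.00795R - 0.204 = 0, so R* = 0.204/0.00795 = 25.7.
Set dR/dt = 0 with R > 0: 0.549 - 0.0446C = 0, so C* = 0.549/0.0446 = 12.3.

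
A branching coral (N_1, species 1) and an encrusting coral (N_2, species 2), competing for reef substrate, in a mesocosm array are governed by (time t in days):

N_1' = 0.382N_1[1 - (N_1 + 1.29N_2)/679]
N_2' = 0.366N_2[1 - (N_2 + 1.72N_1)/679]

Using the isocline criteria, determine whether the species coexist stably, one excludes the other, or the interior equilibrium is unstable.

unstable coexistence (outcome depends on initial conditions)

Compare the nullcline intercepts: K1/α12 = 679/1.29 = 526 < K2 = 679; K2/α21 = 679/1.72 = 395 < K1 = 679.
Since both are reversed, neither can invade when rare; the interior point is a saddle.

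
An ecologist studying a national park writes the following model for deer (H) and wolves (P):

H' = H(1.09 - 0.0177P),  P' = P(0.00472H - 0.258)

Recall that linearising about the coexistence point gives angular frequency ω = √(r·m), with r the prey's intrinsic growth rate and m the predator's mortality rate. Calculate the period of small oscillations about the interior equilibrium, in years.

Here r = 1.09 and m = 0.258, so r·m = 0.281.
ω = √0.281 = 0.53 per year, hence T = 2π/ω ≈ 11.8 years.

T ≈ 11.8 years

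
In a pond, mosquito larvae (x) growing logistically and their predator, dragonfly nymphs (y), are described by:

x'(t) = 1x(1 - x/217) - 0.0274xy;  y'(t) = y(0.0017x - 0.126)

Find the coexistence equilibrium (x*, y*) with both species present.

From dy/dt = 0 with y > 0: 0.0017x* = 0.126, so x* = 74.1.
Substitute into dx/dt = 0: 1(1 - 74.1/217) = 0.0274y*.
The bracket is 0.658, giving y* = 0.658/0.0274 = 24.

x* ≈ 74.1, y* ≈ 24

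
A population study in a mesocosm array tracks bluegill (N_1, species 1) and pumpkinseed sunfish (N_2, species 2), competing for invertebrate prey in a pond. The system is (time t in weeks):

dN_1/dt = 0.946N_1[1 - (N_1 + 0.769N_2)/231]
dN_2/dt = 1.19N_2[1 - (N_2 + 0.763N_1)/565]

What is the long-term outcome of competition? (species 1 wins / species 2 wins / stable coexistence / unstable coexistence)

Compare the nullcline intercepts: K1/α12 = 231/0.769 = 300 < K2 = 565; K2/α21 = 565/0.763 = 740 > K1 = 231.
Since the inequalities point opposite ways, species 2 can invade but species 1 cannot.

species 2 excludes species 1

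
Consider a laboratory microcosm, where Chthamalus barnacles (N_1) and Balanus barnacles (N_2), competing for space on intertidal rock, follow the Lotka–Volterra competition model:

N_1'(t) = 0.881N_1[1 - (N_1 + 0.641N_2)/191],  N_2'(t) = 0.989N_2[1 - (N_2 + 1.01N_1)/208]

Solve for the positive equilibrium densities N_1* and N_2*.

Setting both brackets to zero gives the nullclines N_1 + 0.641N_2 = 191 and 1.01N_1 + N_2 = 208.
Substituting N_2 = 208 - 1.01N_1 into the first: N_1(1 - 0.641·1.01) = 191 - 0.641·208.
So N_1* = 57.7/0.353 = 164, and then N_2* = 208 - 1.01·164 = 42.8.

N_1* ≈ 164, N_2* ≈ 42.8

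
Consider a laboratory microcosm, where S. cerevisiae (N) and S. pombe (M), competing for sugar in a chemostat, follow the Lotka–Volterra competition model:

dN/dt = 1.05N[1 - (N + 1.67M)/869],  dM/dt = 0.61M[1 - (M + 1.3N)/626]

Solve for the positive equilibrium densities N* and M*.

Setting both brackets to zero gives the nullclines N + 1.67M = 869 and 1.3N + M = 626.
Substituting M = 626 - 1.3N into the first: N(1 - 1.67·1.3) = 869 - 1.67·626.
So N* = -176/-1.17 = 151, and then M* = 626 - 1.3·151 = 430.

N* ≈ 151, M* ≈ 430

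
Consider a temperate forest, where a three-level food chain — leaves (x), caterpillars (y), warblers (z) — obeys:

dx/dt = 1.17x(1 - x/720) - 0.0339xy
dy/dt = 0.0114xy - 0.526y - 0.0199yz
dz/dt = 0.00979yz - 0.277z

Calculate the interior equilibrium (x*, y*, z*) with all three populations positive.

x* ≈ 130, y* ≈ 28.3, z* ≈ 47.9

From dz/dt = 0: 0.00979y* = 0.277, so y* = 28.3.
From dx/dt = 0: 1.17(1 - x*/720) = 0.0339·28.3, giving x* = 720·(1 - 0.82) = 130.
From dy/dt = 0: 0.0114·130 - 0.526 = 0.0199z*, so z* = 0.953/0.0199 = 47.9.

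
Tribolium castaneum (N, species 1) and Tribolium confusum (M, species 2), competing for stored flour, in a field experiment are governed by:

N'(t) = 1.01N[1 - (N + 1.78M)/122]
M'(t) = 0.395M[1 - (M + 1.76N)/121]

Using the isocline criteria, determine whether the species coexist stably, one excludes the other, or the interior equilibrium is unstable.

Compare the nullcline intercepts: K1/α12 = 122/1.78 = 68.5 < K2 = 121; K2/α21 = 121/1.76 = 68.8 < K1 = 122.
Since both are reversed, neither can invade when rare; the interior point is a saddle.

unstable coexistence (outcome depends on initial conditions)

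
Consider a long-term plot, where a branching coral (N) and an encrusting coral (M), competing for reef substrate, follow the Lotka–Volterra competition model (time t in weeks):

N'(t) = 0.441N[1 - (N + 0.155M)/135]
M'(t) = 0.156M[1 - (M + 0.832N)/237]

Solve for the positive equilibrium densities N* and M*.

Setting both brackets to zero gives the nullclines N + 0.155M = 135 and 0.832N + M = 237.
Substituting M = 237 - 0.832N into the first: N(1 - 0.155·0.832) = 135 - 0.155·237.
So N* = 98.3/0.871 = 113, and then M* = 237 - 0.832·113 = 143.

N* ≈ 113, M* ≈ 143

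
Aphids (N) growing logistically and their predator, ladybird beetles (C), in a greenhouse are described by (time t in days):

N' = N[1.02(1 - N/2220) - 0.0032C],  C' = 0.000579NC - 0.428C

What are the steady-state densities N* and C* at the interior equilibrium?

N* ≈ 739, C* ≈ 213

From dC/dt = 0 with C > 0: 0.000579N* = 0.428, so N* = 739.
Substitute into dN/dt = 0: 1.02(1 - 739/2220) = 0.0032C*.
The bracket is 0.667, giving C* = 0.68/0.0032 = 213.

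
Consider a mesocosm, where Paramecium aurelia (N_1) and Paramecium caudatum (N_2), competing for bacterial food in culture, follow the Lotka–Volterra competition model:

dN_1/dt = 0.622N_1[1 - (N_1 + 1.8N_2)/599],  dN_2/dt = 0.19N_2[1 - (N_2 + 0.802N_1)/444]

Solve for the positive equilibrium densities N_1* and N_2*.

Setting both brackets to zero gives the nullclines N_1 + 1.8N_2 = 599 and 0.802N_1 + N_2 = 444.
Substituting N_2 = 444 - 0.802N_1 into the first: N_1(1 - 1.8·0.802) = 599 - 1.8·444.
So N_1* = -200/-0.444 = 451, and then N_2* = 444 - 0.802·451 = 82.1.

N_1* ≈ 451, N_2* ≈ 82.1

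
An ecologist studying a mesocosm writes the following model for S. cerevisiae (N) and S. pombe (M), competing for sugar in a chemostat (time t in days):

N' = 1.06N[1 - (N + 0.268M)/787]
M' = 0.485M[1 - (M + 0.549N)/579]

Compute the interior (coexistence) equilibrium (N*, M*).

Setting both brackets to zero gives the nullclines N + 0.268M = 787 and 0.549N + M = 579.
Substituting M = 579 - 0.549N into the first: N(1 - 0.268·0.549) = 787 - 0.268·579.
So N* = 632/0.853 = 741, and then M* = 579 - 0.549·741 = 172.

N* ≈ 741, M* ≈ 172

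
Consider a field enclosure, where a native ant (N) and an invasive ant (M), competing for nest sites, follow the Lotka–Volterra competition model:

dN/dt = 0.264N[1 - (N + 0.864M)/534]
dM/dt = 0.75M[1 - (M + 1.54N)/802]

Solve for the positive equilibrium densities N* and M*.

N* ≈ 481, M* ≈ 61.6

Setting both brackets to zero gives the nullclines N + 0.864M = 534 and 1.54N + M = 802.
Substituting M = 802 - 1.54N into the first: N(1 - 0.864·1.54) = 534 - 0.864·802.
So N* = -159/-0.331 = 481, and then M* = 802 - 1.54·481 = 61.6.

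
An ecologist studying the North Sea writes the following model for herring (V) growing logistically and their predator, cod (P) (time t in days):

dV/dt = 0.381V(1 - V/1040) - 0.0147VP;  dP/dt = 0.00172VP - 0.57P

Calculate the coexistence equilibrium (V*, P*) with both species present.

From dP/dt = 0 with P > 0: 0.00172V* = 0.57, so V* = 331.
Substitute into dV/dt = 0: 0.381(1 - 331/1040) = 0.0147P*.
The bracket is 0.681, giving P* = 0.26/0.0147 = 17.7.

V* ≈ 331, P* ≈ 17.7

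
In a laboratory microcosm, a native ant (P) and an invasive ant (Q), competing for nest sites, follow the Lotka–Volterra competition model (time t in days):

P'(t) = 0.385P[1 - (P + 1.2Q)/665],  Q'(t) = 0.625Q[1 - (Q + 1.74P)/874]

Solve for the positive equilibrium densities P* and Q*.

P* ≈ 353, Q* ≈ 260

Setting both brackets to zero gives the nullclines P + 1.2Q = 665 and 1.74P + Q = 874.
Substituting Q = 874 - 1.74P into the first: P(1 - 1.2·1.74) = 665 - 1.2·874.
So P* = -384/-1.09 = 353, and then Q* = 874 - 1.74·353 = 260.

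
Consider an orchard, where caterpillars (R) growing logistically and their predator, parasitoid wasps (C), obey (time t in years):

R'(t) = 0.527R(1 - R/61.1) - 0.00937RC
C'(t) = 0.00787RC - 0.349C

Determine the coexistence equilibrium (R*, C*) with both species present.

R* ≈ 44.3, C* ≈ 15.4

From dC/dt = 0 with C > 0: 0.00787R* = 0.349, so R* = 44.3.
Substitute into dR/dt = 0: 0.527(1 - 44.3/61.1) = 0.00937C*.
The bracket is 0.274, giving C* = 0.145/0.00937 = 15.4.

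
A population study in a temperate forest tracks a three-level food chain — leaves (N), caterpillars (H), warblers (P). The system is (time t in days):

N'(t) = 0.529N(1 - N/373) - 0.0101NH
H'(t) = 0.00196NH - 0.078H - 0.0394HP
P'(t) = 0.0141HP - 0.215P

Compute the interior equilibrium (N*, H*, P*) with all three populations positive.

N* ≈ 264, H* ≈ 15.2, P* ≈ 11.2

From dP/dt = 0: 0.0141H* = 0.215, so H* = 15.2.
From dN/dt = 0: 0.529(1 - N*/373) = 0.0101·15.2, giving N* = 373·(1 - 0.291) = 264.
From dH/dt = 0: 0.00196·264 - 0.078 = 0.0394P*, so P* = 0.44/0.0394 = 11.2.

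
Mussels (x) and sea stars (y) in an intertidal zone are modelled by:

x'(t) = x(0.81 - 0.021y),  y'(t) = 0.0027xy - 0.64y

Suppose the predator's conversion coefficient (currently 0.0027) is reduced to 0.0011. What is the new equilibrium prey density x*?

At the interior fixed point, setting dy/dt = 0 with y > 0 fixes x* = (predator death rate)/(xy coefficient) — independent of the other coefficients.
With the change, x* = 0.64/0.0011 = 582; it rises from 237.

x* ≈ 582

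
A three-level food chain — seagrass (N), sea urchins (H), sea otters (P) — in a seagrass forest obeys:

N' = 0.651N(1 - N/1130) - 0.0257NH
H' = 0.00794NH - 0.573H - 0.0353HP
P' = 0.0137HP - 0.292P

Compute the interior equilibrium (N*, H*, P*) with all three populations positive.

From dP/dt = 0: 0.0137H* = 0.292, so H* = 21.3.
From dN/dt = 0: 0.651(1 - N*/1130) = 0.0257·21.3, giving N* = 1130·(1 - 0.841) = 179.
From dH/dt = 0: 0.00794·179 - 0.573 = 0.0353P*, so P* = 0.85/0.0353 = 24.1.

N* ≈ 179, H* ≈ 21.3, P* ≈ 24.1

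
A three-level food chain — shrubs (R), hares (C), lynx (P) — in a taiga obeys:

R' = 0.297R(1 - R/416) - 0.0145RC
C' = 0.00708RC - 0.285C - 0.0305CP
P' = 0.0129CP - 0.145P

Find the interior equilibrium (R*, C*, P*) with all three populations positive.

From dP/dt = 0: 0.0129C* = 0.145, so C* = 11.2.
From dR/dt = 0: 0.297(1 - R*/416) = 0.0145·11.2, giving R* = 416·(1 - 0.549) = 188.
From dC/dt = 0: 0.00708·188 - 0.285 = 0.0305P*, so P* = 1.04/0.0305 = 34.2.

R* ≈ 188, C* ≈ 11.2, P* ≈ 34.2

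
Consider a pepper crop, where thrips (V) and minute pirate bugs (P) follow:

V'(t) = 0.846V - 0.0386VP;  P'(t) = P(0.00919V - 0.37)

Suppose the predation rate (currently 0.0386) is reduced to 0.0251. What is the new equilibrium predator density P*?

P* ≈ 33.7

At the interior fixed point, setting dV/dt = 0 with V > 0 fixes P* = (prey growth rate)/(VP coefficient) — independent of the other coefficients.
With the change, P* = 0.846/0.0251 = 33.7; it rises from 21.9.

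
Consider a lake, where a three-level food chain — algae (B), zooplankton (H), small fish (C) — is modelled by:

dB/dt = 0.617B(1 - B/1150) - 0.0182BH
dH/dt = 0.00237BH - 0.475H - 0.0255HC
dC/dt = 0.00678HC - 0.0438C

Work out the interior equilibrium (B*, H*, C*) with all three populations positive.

B* ≈ 931, H* ≈ 6.46, C* ≈ 67.9

From dC/dt = 0: 0.00678H* = 0.0438, so H* = 6.46.
From dB/dt = 0: 0.617(1 - B*/1150) = 0.0182·6.46, giving B* = 1150·(1 - 0.191) = 931.
From dH/dt = 0: 0.00237·931 - 0.475 = 0.0255C*, so C* = 1.73/0.0255 = 67.9.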